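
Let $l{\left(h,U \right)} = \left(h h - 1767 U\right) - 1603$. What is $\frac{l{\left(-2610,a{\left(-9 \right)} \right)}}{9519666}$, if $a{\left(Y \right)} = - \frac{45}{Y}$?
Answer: $\frac{3400831}{4759833} \approx 0.71449$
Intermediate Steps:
$l{\left(h,U \right)} = -1603 + h^{2} - 1767 U$ ($l{\left(h,U \right)} = \left(h^{2} - 1767 U\right) - 1603 = -1603 + h^{2} - 1767 U$)
$\frac{l{\left(-2610,a{\left(-9 \right)} \right)}}{9519666} = \frac{-1603 + \left(-2610\right)^{2} - 1767 \left(- \frac{45}{-9}\right)}{9519666} = \left(-1603 + 6812100 - 1767 \left(\left(-45\right) \left(- \frac{1}{9}\right)\right)\right) \frac{1}{9519666} = \left(-1603 + 6812100 - 8835\right) \frac{1}{9519666} = 6801662 \cdot \frac{1}{9519666} = \frac{3400831}{4759833}$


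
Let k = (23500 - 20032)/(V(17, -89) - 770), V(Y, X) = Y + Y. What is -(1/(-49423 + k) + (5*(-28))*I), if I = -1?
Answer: -1273257676/9094699 ≈ -140.00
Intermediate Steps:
V(Y, X) = 2*Y
k = -867/184 (k = (23500 - 20032)/(2*17 - 770) = 3468/(34 - 770) = 3468/(-736) = 3468*(-1/736) = -867/184 ≈ -4.7120)
-(1/(-49423 + k) + (5*(-28))*I) = -(1/(-49423 - 867/184) + (5*(-28))*(-1)) = -(1/(-9094699/184) - 140*(-1)) = -(-184/9094699 + 140) = -1*1273257676/9094699 = -1273257676/9094699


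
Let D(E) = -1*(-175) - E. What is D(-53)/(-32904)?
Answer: -19/2742 ≈ -0.0069292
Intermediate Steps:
D(E) = 175 - E
D(-53)/(-32904) = (175 - 1*(-53))/(-32904) = (175 + 53)*(-1/32904) = 228*(-1/32904) = -19/2742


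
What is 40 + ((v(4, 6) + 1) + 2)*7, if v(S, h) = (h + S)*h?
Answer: 481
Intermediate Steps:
v(S, h) = h*(S + h) (v(S, h) = (S + h)*h = h*(S + h))
40 + ((v(4, 6) + 1) + 2)*7 = 40 + ((6*(4 + 6) + 1) + 2)*7 = 40 + ((6*10 + 1) + 2)*7 = 40 + ((60 + 1) + 2)*7 = 40 + (61 + 2)*7 = 40 + 63*7 = 40 + 441 = 481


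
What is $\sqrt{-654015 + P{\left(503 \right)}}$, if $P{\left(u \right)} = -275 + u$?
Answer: $3 i \sqrt{72643} \approx 808.57 i$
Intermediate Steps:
$\sqrt{-654015 + P{\left(503 \right)}} = \sqrt{-654015 + \left(-275 + 503\right)} = \sqrt{-654015 + 228} = \sqrt{-653787} = 3 i \sqrt{72643}$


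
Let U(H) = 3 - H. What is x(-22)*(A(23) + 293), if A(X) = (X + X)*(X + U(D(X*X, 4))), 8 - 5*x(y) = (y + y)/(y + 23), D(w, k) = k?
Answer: 13572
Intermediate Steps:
x(y) = 8/5 - 2*y/(5*(23 + y)) (x(y) = 8/5 - (y + y)/(5*(y + 23)) = 8/5 - 2*y/(5*(23 + y)))
A(X) = 2*X*(-1 + X) (A(X) = (X + X)*(X + (3 - 1*4)) = (2*X)*(X + (3 - 4)) = (2*X)*(X - 1) = (2*X)*(-1 + X) = 2*X*(-1 + X))
x(-22)*(A(23) + 293) = (2*(92 + 3*(-22))/(5*(23 - 22)))*(2*23*(-1 + 23) + 293) = ((⅖)*(92 - 66)/1)*(2*23*22 + 293) = ((⅖)*1*26)*(1012 + 293) = (52/5)*1305 = 13572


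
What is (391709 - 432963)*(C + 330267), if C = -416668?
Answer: 3564386854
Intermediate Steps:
(391709 - 432963)*(C + 330267) = (391709 - 432963)*(-416668 + 330267) = -41254*(-86401) = 3564386854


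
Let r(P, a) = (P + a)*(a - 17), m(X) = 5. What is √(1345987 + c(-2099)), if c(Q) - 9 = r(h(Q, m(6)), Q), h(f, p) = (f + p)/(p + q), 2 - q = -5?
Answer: 11*√50882 ≈ 2481.3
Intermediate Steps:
q = 7 (q = 2 - 1*(-5) = 2 + 5 = 7)
h(f, p) = (f + p)/(7 + p) (h(f, p) = (f + p)/(p + 7) = (f + p)/(7 + p))
r(P, a) = (-17 + a)*(P + a) (r(P, a) = (P + a)*(-17 + a) = (-17 + a)*(P + a))
c(Q) = 23/12 + Q² - 221*Q/12 + Q*(5/12 + Q/12) (c(Q) = 9 + (Q² - 17*(Q + 5)/(7 + 5) - 17*Q + ((Q + 5)/(7 + 5))*Q) = 9 + (Q² - 17*(5 + Q)/12 - 17*Q + ((5 + Q)/12)*Q) = 9 + (Q² - 17*(5/12 + Q/12) - 17*Q + (5/12 + Q/12)*Q) = 9 + (Q² + (-85/12 - 17*Q/12) - 17*Q + Q*(5/12 + Q/12)) = 9 + (-85/12 + Q² - 221*Q/12 + Q*(5/12 + Q/12)) = 23/12 + Q² - 221*Q/12 + Q*(5/12 + Q/12))
√(1345987 + c(-2099)) = √(1345987 + (23/12 - 18*(-2099) + (13/12)*(-2099)²)) = √(1345987 + (23/12 + 37782 + (13/12)*4405801)) = √(1345987 + (23/12 + 37782 + 57275413/12)) = √(1345987 + 4810735) = √6156722 = 11*√50882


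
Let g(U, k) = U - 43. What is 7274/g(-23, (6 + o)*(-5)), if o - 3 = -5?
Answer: -3637/33 ≈ -110.21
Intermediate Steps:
o = -2 (o = 3 - 5 = -2)
g(U, k) = -43 + U
7274/g(-23, (6 + o)*(-5)) = 7274/(-43 - 23) = 7274/(-66) = 7274*(-1/66) = -3637/33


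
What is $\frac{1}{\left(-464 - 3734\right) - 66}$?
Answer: $- \frac{1}{4264} \approx -0.00023452$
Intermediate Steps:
$\frac{1}{\left(-464 - 3734\right) - 66} = \frac{1}{-4198 - 66} = \frac{1}{-4264} = - \frac{1}{4264}$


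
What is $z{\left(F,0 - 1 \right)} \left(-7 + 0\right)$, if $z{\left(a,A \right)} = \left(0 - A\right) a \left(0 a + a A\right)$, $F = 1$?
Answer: $7$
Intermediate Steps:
$z{\left(a,A \right)} = - A^{2} a^{2}$ ($z{\left(a,A \right)} = - A a \left(0 + A a\right) = - A a A a = - A^{2} a^{2}$)
$z{\left(F,0 - 1 \right)} \left(-7 + 0\right) = - \left(0 - 1\right)^{2} \cdot 1^{2} \left(-7 + 0\right) = \left(-1\right) \left(0 - 1\right)^{2} \cdot 1 \left(-7\right) = \left(-1\right) \left(-1\right)^{2} \cdot 1 \left(-7\right) = \left(-1\right) 1 \cdot 1 \left(-7\right) = \left(-1\right) \left(-7\right) = 7$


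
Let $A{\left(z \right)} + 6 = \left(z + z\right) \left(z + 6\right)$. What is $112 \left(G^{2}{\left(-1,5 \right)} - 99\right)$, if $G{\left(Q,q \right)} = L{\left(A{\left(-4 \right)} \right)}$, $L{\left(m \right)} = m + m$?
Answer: $205744$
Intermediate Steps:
$A{\left(z \right)} = -6 + 2 z \left(6 + z\right)$ ($A{\left(z \right)} = -6 + \left(z + z\right) \left(z + 6\right) = -6 + 2 z \left(6 + z\right)$)
$L{\left(m \right)} = 2 m$
$G{\left(Q,q \right)} = -44$ ($G{\left(Q,q \right)} = 2 \left(-6 + 2 \left(-4\right)^{2} + 12 \left(-4\right)\right) = 2 \left(-6 + 2 \cdot 16 - 48\right) = 2 \left(-6 + 32 - 48\right) = 2 \left(-22\right) = -44$)
$112 \left(G^{2}{\left(-1,5 \right)} - 99\right) = 112 \left(\left(-44\right)^{2} - 99\right) = 112 \left(1936 - 99\right) = 112 \cdot 1837 = 205744$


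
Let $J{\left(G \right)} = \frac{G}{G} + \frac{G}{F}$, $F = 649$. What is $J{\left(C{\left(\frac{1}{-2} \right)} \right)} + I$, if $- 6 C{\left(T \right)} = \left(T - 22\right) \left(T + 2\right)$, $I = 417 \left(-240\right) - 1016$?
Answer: $- \frac{524885195}{5192} \approx -1.011 \cdot 10^{5}$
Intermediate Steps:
$I = -101096$ ($I = -100080 - 1016 = -101096$)
$C{\left(T \right)} = - \frac{\left(-22 + T\right) \left(2 + T\right)}{6}$ ($C{\left(T \right)} = - \frac{\left(T - 22\right) \left(T + 2\right)}{6} = - \frac{\left(-22 + T\right) \left(2 + T\right)}{6}$)
$J{\left(G \right)} = 1 + \frac{G}{649}$ ($J{\left(G \right)} = \frac{G}{G} + \frac{G}{649} = 1 + G \frac{1}{649} = 1 + \frac{G}{649}$)
$J{\left(C{\left(\frac{1}{-2} \right)} \right)} + I = \left(1 + \frac{\frac{22}{3} - \frac{\left(\frac{1}{-2}\right)^{2}}{6} + \frac{10}{3 \left(-2\right)}}{649}\right) - 101096 = \left(1 + \frac{\frac{22}{3} - \frac{\left(- \frac{1}{2}\right)^{2}}{6} + \frac{10}{3} \left(- \frac{1}{2}\right)}{649}\right) - 101096 = \left(1 + \frac{\frac{22}{3} - \frac{1}{24} - \frac{5}{3}}{649}\right) - 101096 = \left(1 + \frac{1}{649} \cdot \frac{45}{8}\right) - 101096 = \left(1 + \frac{45}{5192}\right) - 101096 = \frac{5237}{5192} - 101096 = - \frac{524885195}{5192}$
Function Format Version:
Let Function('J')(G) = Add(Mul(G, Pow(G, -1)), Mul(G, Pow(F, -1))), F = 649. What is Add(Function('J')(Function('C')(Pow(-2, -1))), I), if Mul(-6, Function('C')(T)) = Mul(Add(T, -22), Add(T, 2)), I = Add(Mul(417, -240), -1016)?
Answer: Rational(-524885195, 5192) ≈ -1.0110e+5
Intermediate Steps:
I = -101096 (I = Add(-100080, -1016) = -101096)
Function('C')(T) = Mul(Rational(-1, 6), Add(-22, T), Add(2, T)) (Function('C')(T) = Mul(Rational(-1, 6), Mul(Add(T, -22), Add(T, 2))) = Mul(Rational(-1, 6), Mul(Add(-22, T), Add(2, T))) = Mul(Rational(-1, 6), Add(-22, T), Add(2, T)))
Function('J')(G) = Add(1, Mul(Rational(1, 649), G)) (Function('J')(G) = Add(Mul(G, Pow(G, -1)), Mul(G, Pow(649, -1))) = Add(1, Mul(G, Rational(1, 649))) = Add(1, Mul(Rational(1, 649), G)))
Add(Function('J')(Function('C')(Pow(-2, -1))), I) = Add(Add(1, Mul(Rational(1, 649), Add(Rational(22, 3), Mul(Rational(-1, 6), Pow(Pow(-2, -1), 2)), Mul(Rational(10, 3), Pow(-2, -1))))), -101096) = Add(Add(1, Mul(Rational(1, 649), Add(Rational(22, 3), Mul(Rational(-1, 6), Pow(Rational(-1, 2), 2)), Mul(Rational(10, 3), Rational(-1, 2))))), -101096) = Add(Add(1, Mul(Rational(1, 649), Add(Rational(22, 3), Mul(Rational(-1, 6), Rational(1, 4)), Rational(-5, 3)))), -101096) = Add(Add(1, Mul(Rational(1, 649), Add(Rational(22, 3), Rational(-1, 24), Rational(-5, 3)))), -101096) = Add(Add(1, Mul(Rational(1, 649), Rational(45, 8))), -101096) = Add(Add(1, Rational(45, 5192)), -101096) = Add(Rational(5237, 5192), -101096) = Rational(-524885195, 5192)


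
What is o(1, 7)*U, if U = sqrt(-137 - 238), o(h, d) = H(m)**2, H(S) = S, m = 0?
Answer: 0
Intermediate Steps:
o(h, d) = 0 (o(h, d) = 0**2 = 0)
U = 5*I*sqrt(15) (U = sqrt(-375) = 5*I*sqrt(15) ≈ 19.365*I)
o(1, 7)*U = 0*(5*I*sqrt(15)) = 0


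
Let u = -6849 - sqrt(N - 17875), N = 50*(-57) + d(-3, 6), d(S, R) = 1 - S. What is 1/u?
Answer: I/(sqrt(20721) - 6849*I) ≈ -0.00014594 + 3.0673e-6*I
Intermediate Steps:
N = -2846 (N = 50*(-57) + (1 - 1*(-3)) = -2850 + (1 + 3) = -2850 + 4 = -2846)
u = -6849 - I*sqrt(20721) (u = -6849 - sqrt(-2846 - 17875) = -6849 - sqrt(-20721) = -6849 - I*sqrt(20721) ≈ -6849.0 - 143.95*I)
1/u = 1/(-6849 - I*sqrt(20721))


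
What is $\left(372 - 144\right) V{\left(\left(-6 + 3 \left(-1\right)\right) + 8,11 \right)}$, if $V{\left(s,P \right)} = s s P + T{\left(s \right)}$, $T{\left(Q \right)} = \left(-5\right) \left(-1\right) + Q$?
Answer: $3420$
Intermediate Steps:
$T{\left(Q \right)} = 5 + Q$
$V{\left(s,P \right)} = 5 + s + P s^{2}$ ($V{\left(s,P \right)} = s s P + \left(5 + s\right) = s^{2} P + \left(5 + s\right) = P s^{2} + \left(5 + s\right) = 5 + s + P s^{2}$)
$\left(372 - 144\right) V{\left(\left(-6 + 3 \left(-1\right)\right) + 8,11 \right)} = \left(372 - 144\right) \left(5 + \left(\left(-6 + 3 \left(-1\right)\right) + 8\right) + 11 \left(\left(-6 + 3 \left(-1\right)\right) + 8\right)^{2}\right) = 228 \left(5 + \left(\left(-6 - 3\right) + 8\right) + 11 \left(\left(-6 - 3\right) + 8\right)^{2}\right) = 228 \left(5 + \left(-9 + 8\right) + 11 \left(-9 + 8\right)^{2}\right) = 228 \left(5 - 1 + 11 \left(-1\right)^{2}\right) = 228 \left(5 - 1 + 11 \cdot 1\right) = 228 \left(5 - 1 + 11\right) = 228 \cdot 15 = 3420$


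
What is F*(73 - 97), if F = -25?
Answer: 600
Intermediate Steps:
F*(73 - 97) = -25*(73 - 97) = -25*(-24) = 600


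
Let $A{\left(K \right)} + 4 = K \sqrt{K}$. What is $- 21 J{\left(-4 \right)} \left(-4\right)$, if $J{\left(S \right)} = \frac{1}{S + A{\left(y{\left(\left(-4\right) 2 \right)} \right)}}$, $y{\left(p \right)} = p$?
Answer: $- \frac{7}{6} + \frac{7 i \sqrt{2}}{3} \approx -1.1667 + 3.2998 i$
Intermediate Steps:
$A{\left(K \right)} = -4 + K^{\frac{3}{2}}$ ($A{\left(K \right)} = -4 + K \sqrt{K} = -4 + K^{\frac{3}{2}}$)
$J{\left(S \right)} = \frac{1}{-4 + S - 16 i \sqrt{2}}$ ($J{\left(S \right)} = \frac{1}{S - \left(4 - \left(\left(-4\right) 2\right)^{\frac{3}{2}}\right)} = \frac{1}{S - \left(4 - \left(-8\right)^{\frac{3}{2}}\right)} = \frac{1}{S - \left(4 + 16 i \sqrt{2}\right)} = \frac{1}{-4 + S - 16 i \sqrt{2}}$)
$- 21 J{\left(-4 \right)} \left(-4\right) = - \frac{21}{-4 - 4 - 16 i \sqrt{2}} \left(-4\right) = - \frac{21}{-8 - 16 i \sqrt{2}} \left(-4\right) = \frac{84}{-8 - 16 i \sqrt{2}}$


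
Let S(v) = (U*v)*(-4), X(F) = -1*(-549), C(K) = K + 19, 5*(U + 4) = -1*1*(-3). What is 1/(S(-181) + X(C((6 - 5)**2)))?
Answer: -5/9563 ≈ -0.00052285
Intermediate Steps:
U = -17/5 (U = -4 + (-1*1*(-3))/5 = -4 + (-1*(-3))/5 = -4 + (1/5)*3 = -4 + 3/5 = -17/5 ≈ -3.4000)
C(K) = 19 + K
X(F) = 549
S(v) = 68*v/5 (S(v) = -17*v/5*(-4) = 68*v/5)
1/(S(-181) + X(C((6 - 5)**2))) = 1/((68/5)*(-181) + 549) = 1/(-12308/5 + 549) = 1/(-9563/5) = -5/9563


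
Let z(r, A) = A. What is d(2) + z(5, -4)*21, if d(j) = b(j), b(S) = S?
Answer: -82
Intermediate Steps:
d(j) = j
d(2) + z(5, -4)*21 = 2 - 4*21 = 2 - 84 = -82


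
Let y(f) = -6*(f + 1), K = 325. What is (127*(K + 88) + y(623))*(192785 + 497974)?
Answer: 33644798613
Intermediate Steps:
y(f) = -6 - 6*f (y(f) = -6*(1 + f) = -6 - 6*f)
(127*(K + 88) + y(623))*(192785 + 497974) = (127*(325 + 88) + (-6 - 6*623))*(192785 + 497974) = (127*413 + (-6 - 3738))*690759 = (52451 - 3744)*690759 = 48707*690759 = 33644798613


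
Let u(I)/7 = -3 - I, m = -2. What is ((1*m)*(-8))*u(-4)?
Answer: 112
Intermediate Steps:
u(I) = -21 - 7*I (u(I) = 7*(-3 - I) = -21 - 7*I)
((1*m)*(-8))*u(-4) = ((1*(-2))*(-8))*(-21 - 7*(-4)) = (-2*(-8))*(-21 + 28) = 16*7 = 112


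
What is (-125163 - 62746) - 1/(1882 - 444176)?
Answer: -83111023245/442294 ≈ -1.8791e+5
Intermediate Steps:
(-125163 - 62746) - 1/(1882 - 444176) = -187909 - 1/(-442294) = -187909 - 1*(-1/442294) = -187909 + 1/442294 = -83111023245/442294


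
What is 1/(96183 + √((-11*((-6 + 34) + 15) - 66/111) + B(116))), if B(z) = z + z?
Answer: 3558771/342293280032 - I*√330743/342293280032 ≈ 1.0397e-5 - 1.6801e-9*I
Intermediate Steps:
B(z) = 2*z
1/(96183 + √((-11*((-6 + 34) + 15) - 66/111) + B(116))) = 1/(96183 + √((-11*((-6 + 34) + 15) - 66/111) + 2*116)) = 1/(96183 + √((-11*(28 + 15) - 66*1/111) + 232)) = 1/(96183 + √((-11*43 - 22/37) + 232)) = 1/(96183 + √((-473 - 22/37) + 232)) = 1/(96183 + √(-17523/37 + 232)) = 1/(96183 + √(-8939/37)) = 1/(96183 + I*√330743/37)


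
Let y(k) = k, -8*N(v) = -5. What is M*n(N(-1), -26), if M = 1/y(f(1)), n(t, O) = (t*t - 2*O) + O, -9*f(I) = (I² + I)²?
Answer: -15201/256 ≈ -59.379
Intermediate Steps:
N(v) = 5/8 (N(v) = -⅛*(-5) = 5/8)
f(I) = -(I + I²)²/9 (f(I) = -(I² + I)²/9 = -(I + I²)²/9)
n(t, O) = t² - O (n(t, O) = (t² - 2*O) + O = t² - O)
M = -9/4 (M = 1/(-⅑*1²*(1 + 1)²) = 1/(-⅑*1*2²) = 1/(-⅑*1*4) = 1/(-4/9) = -9/4 ≈ -2.2500)
M*n(N(-1), -26) = -9*((5/8)² - 1*(-26))/4 = -9*(25/64 + 26)/4 = -9/4*1689/64 = -15201/256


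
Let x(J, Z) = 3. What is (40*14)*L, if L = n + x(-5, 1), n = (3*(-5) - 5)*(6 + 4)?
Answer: -110320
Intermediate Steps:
n = -200 (n = (-15 - 5)*10 = -20*10 = -200)
L = -197 (L = -200 + 3 = -197)
(40*14)*L = (40*14)*(-197) = 560*(-197) = -110320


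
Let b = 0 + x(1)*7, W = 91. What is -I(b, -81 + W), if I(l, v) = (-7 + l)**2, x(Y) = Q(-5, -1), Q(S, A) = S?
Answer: -1764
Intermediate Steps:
x(Y) = -5
b = -35 (b = 0 - 5*7 = 0 - 35 = -35)
-I(b, -81 + W) = -(-7 - 35)**2 = -1*(-42)**2 = -1*1764 = -1764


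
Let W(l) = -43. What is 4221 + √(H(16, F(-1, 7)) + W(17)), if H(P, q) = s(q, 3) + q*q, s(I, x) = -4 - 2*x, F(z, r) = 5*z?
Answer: 4221 + 2*I*√7 ≈ 4221.0 + 5.2915*I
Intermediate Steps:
H(P, q) = -10 + q² (H(P, q) = (-4 - 2*3) + q*q = (-4 - 6) + q² = -10 + q²)
4221 + √(H(16, F(-1, 7)) + W(17)) = 4221 + √((-10 + (5*(-1))²) - 43) = 4221 + √((-10 + (-5)²) - 43) = 4221 + √((-10 + 25) - 43) = 4221 + √(15 - 43) = 4221 + √(-28) = 4221 + 2*I*√7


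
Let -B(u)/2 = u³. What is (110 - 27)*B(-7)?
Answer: 56938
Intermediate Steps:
B(u) = -2*u³
(110 - 27)*B(-7) = (110 - 27)*(-2*(-7)³) = 83*(-2*(-343)) = 83*686 = 56938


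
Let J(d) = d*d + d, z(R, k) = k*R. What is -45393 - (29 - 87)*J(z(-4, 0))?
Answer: -45393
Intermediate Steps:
z(R, k) = R*k
J(d) = d + d**2 (J(d) = d**2 + d = d + d**2)
-45393 - (29 - 87)*J(z(-4, 0)) = -45393 - (29 - 87)*(-4*0)*(1 - 4*0) = -45393 - (-58)*0*(1 + 0) = -45393 - (-58)*0*1 = -45393 - (-58)*0 = -45393 - 1*0 = -45393 + 0 = -45393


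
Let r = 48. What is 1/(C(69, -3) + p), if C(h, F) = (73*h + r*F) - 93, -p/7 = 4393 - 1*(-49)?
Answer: -1/26294 ≈ -3.8031e-5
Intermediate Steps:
p = -31094 (p = -7*(4393 - 1*(-49)) = -7*(4393 + 49) = -7*4442 = -31094)
C(h, F) = -93 + 48*F + 73*h (C(h, F) = (73*h + 48*F) - 93 = (48*F + 73*h) - 93 = -93 + 48*F + 73*h)
1/(C(69, -3) + p) = 1/((-93 + 48*(-3) + 73*69) - 31094) = 1/((-93 - 144 + 5037) - 31094) = 1/(4800 - 31094) = 1/(-26294) = -1/26294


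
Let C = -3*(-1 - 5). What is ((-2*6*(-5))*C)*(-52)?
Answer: -56160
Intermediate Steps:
C = 18 (C = -3*(-6) = 18)
((-2*6*(-5))*C)*(-52) = ((-2*6*(-5))*18)*(-52) = (-12*(-5)*18)*(-52) = (60*18)*(-52) = 1080*(-52) = -56160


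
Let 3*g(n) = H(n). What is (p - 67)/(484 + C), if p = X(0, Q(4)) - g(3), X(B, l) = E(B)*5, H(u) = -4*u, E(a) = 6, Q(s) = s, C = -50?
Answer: -33/434 ≈ -0.076037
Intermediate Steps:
X(B, l) = 30 (X(B, l) = 6*5 = 30)
g(n) = -4*n/3 (g(n) = (-4*n)/3 = -4*n/3)
p = 34 (p = 30 - (-4)*3/3 = 30 - 1*(-4) = 30 + 4 = 34)
(p - 67)/(484 + C) = (34 - 67)/(484 - 50) = -33/434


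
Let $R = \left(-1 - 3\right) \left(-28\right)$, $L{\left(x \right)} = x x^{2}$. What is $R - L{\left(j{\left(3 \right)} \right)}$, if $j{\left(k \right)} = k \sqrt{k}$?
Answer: $112 - 81 \sqrt{3} \approx -28.296$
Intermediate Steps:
$j{\left(k \right)} = k^{\frac{3}{2}}$
$L{\left(x \right)} = x^{3}$
$R = 112$ ($R = \left(-4\right) \left(-28\right) = 112$)
$R - L{\left(j{\left(3 \right)} \right)} = 112 - \left(3^{\frac{3}{2}}\right)^{3} = 112 - \left(3 \sqrt{3}\right)^{3} = 112 - 81 \sqrt{3}$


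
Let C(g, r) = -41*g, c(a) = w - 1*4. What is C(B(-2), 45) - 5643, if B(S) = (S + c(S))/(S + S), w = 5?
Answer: -22613/4 ≈ -5653.3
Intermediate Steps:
c(a) = 1 (c(a) = 5 - 1*4 = 5 - 4 = 1)
B(S) = (1 + S)/(2*S) (B(S) = (S + 1)/(S + S) = (1 + S)/((2*S)) = (1 + S)*(1/(2*S)) = (1 + S)/(2*S))
C(B(-2), 45) - 5643 = -41*(1 - 2)/(2*(-2)) - 5643 = -41*(-1)*(-1)/(2*2) - 5643 = -41*1/4 - 5643 = -41/4 - 5643 = -22613/4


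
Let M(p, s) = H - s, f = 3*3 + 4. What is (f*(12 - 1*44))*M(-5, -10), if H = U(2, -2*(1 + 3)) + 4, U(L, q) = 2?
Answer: -6656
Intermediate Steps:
f = 13 (f = 9 + 4 = 13)
H = 6 (H = 2 + 4 = 6)
M(p, s) = 6 - s
(f*(12 - 1*44))*M(-5, -10) = (13*(12 - 1*44))*(6 - 1*(-10)) = (13*(12 - 44))*(6 + 10) = (13*(-32))*16 = -416*16 = -6656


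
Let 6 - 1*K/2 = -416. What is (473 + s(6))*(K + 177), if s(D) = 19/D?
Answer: 2916997/6 ≈ 4.8617e+5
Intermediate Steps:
K = 844 (K = 12 - 2*(-416) = 12 + 832 = 844)
(473 + s(6))*(K + 177) = (473 + 19/6)*(844 + 177) = (473 + 19*(⅙))*1021 = (473 + 19/6)*1021 = (2857/6)*1021 = 2916997/6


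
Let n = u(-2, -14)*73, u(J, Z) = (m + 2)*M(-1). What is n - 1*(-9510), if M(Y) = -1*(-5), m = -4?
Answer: 8780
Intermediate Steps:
M(Y) = 5
u(J, Z) = -10 (u(J, Z) = (-4 + 2)*5 = -2*5 = -10)
n = -730 (n = -10*73 = -730)
n - 1*(-9510) = -730 - 1*(-9510) = -730 + 9510 = 8780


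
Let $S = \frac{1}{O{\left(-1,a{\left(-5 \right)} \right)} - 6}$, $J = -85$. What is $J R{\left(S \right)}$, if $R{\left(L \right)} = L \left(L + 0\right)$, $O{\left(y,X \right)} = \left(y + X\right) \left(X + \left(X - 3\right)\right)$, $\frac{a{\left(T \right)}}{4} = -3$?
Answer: $- \frac{17}{23805} \approx -0.00071414$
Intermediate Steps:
$a{\left(T \right)} = -12$ ($a{\left(T \right)} = 4 \left(-3\right) = -12$)
$O{\left(y,X \right)} = \left(-3 + 2 X\right) \left(X + y\right)$ ($O{\left(y,X \right)} = \left(X + y\right) \left(X + \left(X - 3\right)\right) = \left(X + y\right) \left(X + \left(-3 + X\right)\right) = \left(X + y\right) \left(-3 + 2 X\right) = \left(-3 + 2 X\right) \left(X + y\right)$)
$S = \frac{1}{345}$ ($S = \frac{1}{\left(\left(-3\right) \left(-12\right) - -3 + 2 \left(-12\right)^{2} + 2 \left(-12\right) \left(-1\right)\right) - 6} = \frac{1}{\left(36 + 3 + 2 \cdot 144 + 24\right) - 6} = \frac{1}{\left(36 + 3 + 288 + 24\right) - 6} = \frac{1}{351 - 6} = \frac{1}{345} \approx 0.0028986$)
$R{\left(L \right)} = L^{2}$ ($R{\left(L \right)} = L L = L^{2}$)
$J R{\left(S \right)} = - \frac{85}{119025} = \left(-85\right) \frac{1}{119025} = - \frac{17}{23805}$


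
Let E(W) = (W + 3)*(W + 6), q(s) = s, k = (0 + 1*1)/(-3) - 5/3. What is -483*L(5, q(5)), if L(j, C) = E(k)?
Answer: -1932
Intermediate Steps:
k = -2 (k = (0 + 1)*(-1/3) - 5*1/3 = 1*(-1/3) - 5/3 = -1/3 - 5/3 = -2)
E(W) = (3 + W)*(6 + W)
L(j, C) = 4 (L(j, C) = 18 + (-2)**2 + 9*(-2) = 18 + 4 - 18 = 4)
-483*L(5, q(5)) = -483*4 = -1932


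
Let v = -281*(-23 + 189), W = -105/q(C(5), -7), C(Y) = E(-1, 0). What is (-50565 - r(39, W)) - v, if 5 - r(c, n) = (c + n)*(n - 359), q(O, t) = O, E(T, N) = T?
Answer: -40500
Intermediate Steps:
C(Y) = -1
W = 105 (W = -105/(-1) = -105*(-1) = 105)
r(c, n) = 5 - (-359 + n)*(c + n) (r(c, n) = 5 - (c + n)*(n - 359) = 5 - (c + n)*(-359 + n) = 5 - (-359 + n)*(c + n))
v = -46646 (v = -281*166 = -46646)
(-50565 - r(39, W)) - v = (-50565 - (5 - 1*105² + 359*39 + 359*105 - 1*39*105)) - 1*(-46646) = (-50565 - (5 - 1*11025 + 14001 + 37695 - 4095)) + 46646 = (-50565 - (5 - 11025 + 14001 + 37695 - 4095)) + 46646 = (-50565 - 1*36581) + 46646 = (-50565 - 36581) + 46646 = -87146 + 46646 = -40500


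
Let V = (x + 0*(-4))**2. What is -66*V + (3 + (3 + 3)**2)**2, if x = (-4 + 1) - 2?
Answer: -129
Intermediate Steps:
x = -5 (x = -3 - 2 = -5)
V = 25 (V = (-5 + 0*(-4))**2 = (-5 + 0)**2 = (-5)**2 = 25)
-66*V + (3 + (3 + 3)**2)**2 = -66*25 + (3 + (3 + 3)**2)**2 = -1650 + (3 + 6**2)**2 = -1650 + (3 + 36)**2 = -1650 + 39**2 = -1650 + 1521 = -129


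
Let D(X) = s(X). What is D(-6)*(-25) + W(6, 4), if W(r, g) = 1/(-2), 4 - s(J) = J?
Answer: -501/2 ≈ -250.50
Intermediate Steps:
s(J) = 4 - J
W(r, g) = -½
D(X) = 4 - X
D(-6)*(-25) + W(6, 4) = (4 - 1*(-6))*(-25) - ½ = (4 + 6)*(-25) - ½ = 10*(-25) - ½ = -250 - ½ = -501/2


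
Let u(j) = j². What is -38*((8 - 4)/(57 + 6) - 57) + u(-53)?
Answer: 313273/63 ≈ 4972.6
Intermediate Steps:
-38*((8 - 4)/(57 + 6) - 57) + u(-53) = -38*((8 - 4)/(57 + 6) - 57) + (-53)² = -38*(4/63 - 57) + 2809 = -38*(-3587/63) + 2809 = 136306/63 + 2809 = 313273/63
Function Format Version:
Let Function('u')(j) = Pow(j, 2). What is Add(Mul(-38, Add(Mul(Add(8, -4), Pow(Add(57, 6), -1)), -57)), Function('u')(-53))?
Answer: Rational(313273, 63) ≈ 4972.6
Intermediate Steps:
Add(Mul(-38, Add(Mul(Add(8, -4), Pow(Add(57, 6), -1)), -57)), Function('u')(-53)) = Add(Mul(-38, Add(Mul(Add(8, -4), Pow(Add(57, 6), -1)), -57)), Pow(-53, 2)) = Add(Mul(-38, Add(Mul(4, Pow(63, -1)), -57)), 2809) = Add(Mul(-38, Add(Mul(4, Rational(1, 63)), -57)), 2809) = Add(Mul(-38, Add(Rational(4, 63), -57)), 2809) = Add(Mul(-38, Rational(-3587, 63)), 2809) = Add(Rational(136306, 63), 2809) = Rational(313273, 63)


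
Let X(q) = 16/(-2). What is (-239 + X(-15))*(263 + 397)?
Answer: -163020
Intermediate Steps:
X(q) = -8 (X(q) = 16*(-1/2) = -8)
(-239 + X(-15))*(263 + 397) = (-239 - 8)*(263 + 397) = -247*660 = -163020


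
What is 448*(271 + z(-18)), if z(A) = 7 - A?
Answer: 132608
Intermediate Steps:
448*(271 + z(-18)) = 448*(271 + (7 - 1*(-18))) = 448*(271 + (7 + 18)) = 448*(271 + 25) = 448*296 = 132608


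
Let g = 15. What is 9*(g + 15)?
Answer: 270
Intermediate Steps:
9*(g + 15) = 9*(15 + 15) = 9*30 = 270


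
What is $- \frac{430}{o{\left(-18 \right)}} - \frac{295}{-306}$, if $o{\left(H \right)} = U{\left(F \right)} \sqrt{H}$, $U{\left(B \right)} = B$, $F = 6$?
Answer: $\frac{295}{306} + \frac{215 i \sqrt{2}}{18} \approx 0.96405 + 16.892 i$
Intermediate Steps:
$o{\left(H \right)} = 6 \sqrt{H}$
$- \frac{430}{o{\left(-18 \right)}} - \frac{295}{-306} = - \frac{430}{6 \sqrt{-18}} - \frac{295}{-306} = - \frac{430}{6 \cdot 3 i \sqrt{2}} - - \frac{295}{306} = - \frac{430}{18 i \sqrt{2}} + \frac{295}{306} = - 430 \left(- \frac{i \sqrt{2}}{36}\right) + \frac{295}{306} = \frac{215 i \sqrt{2}}{18} + \frac{295}{306} = \frac{295}{306} + \frac{215 i \sqrt{2}}{18}$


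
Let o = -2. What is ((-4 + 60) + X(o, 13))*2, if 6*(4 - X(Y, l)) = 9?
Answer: 117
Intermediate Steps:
X(Y, l) = 5/2 (X(Y, l) = 4 - ⅙*9 = 4 - 3/2 = 5/2)
((-4 + 60) + X(o, 13))*2 = ((-4 + 60) + 5/2)*2 = (56 + 5/2)*2 = (117/2)*2 = 117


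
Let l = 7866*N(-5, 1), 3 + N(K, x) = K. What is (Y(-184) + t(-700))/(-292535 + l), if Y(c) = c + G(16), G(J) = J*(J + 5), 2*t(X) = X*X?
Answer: -245152/355463 ≈ -0.68967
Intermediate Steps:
t(X) = X**2/2 (t(X) = (X*X)/2 = X**2/2)
N(K, x) = -3 + K
l = -62928 (l = 7866*(-3 - 5) = 7866*(-8) = -62928)
G(J) = J*(5 + J)
Y(c) = 336 + c (Y(c) = c + 16*(5 + 16) = c + 16*21 = c + 336 = 336 + c)
(Y(-184) + t(-700))/(-292535 + l) = ((336 - 184) + (1/2)*(-700)**2)/(-292535 - 62928) = (152 + (1/2)*490000)/(-355463) = (152 + 245000)*(-1/355463) = 245152*(-1/355463) = -245152/355463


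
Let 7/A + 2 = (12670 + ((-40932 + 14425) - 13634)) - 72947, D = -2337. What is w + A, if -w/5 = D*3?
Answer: 3520223093/100420 ≈ 35055.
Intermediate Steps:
A = -7/100420 (A = 7/(-2 + ((12670 + ((-40932 + 14425) - 13634)) - 72947)) = 7/(-2 + ((12670 + (-26507 - 13634)) - 72947)) = 7/(-2 + ((12670 - 40141) - 72947)) = 7/(-2 + (-27471 - 72947)) = 7/(-2 - 100418) = 7/(-100420) = 7*(-1/100420) = -7/100420 ≈ -6.9707e-5)
w = 35055 (w = -(-11685)*3 = -5*(-7011) = 35055)
w + A = 35055 - 7/100420 = 3520223093/100420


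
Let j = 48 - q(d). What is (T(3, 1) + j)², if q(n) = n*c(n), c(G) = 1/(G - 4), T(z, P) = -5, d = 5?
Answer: 1444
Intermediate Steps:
c(G) = 1/(-4 + G)
q(n) = n/(-4 + n)
j = 43 (j = 48 - 5/(-4 + 5) = 48 - 5/1 = 48 - 5 = 43)
(T(3, 1) + j)² = (-5 + 43)² = 38² = 1444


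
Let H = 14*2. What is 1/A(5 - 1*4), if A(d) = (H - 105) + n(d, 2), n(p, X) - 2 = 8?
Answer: -1/67 ≈ -0.014925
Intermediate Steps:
n(p, X) = 10 (n(p, X) = 2 + 8 = 10)
H = 28
A(d) = -67 (A(d) = (28 - 105) + 10 = -77 + 10 = -67)
1/A(5 - 1*4) = 1/(-67) = -1/67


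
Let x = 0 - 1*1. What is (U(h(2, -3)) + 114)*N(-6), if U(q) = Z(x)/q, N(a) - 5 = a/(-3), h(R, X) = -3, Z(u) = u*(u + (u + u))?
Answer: 791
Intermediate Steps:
x = -1 (x = 0 - 1 = -1)
Z(u) = 3*u**2 (Z(u) = u*(u + 2*u) = u*(3*u) = 3*u**2)
N(a) = 5 - a/3 (N(a) = 5 + a/(-3) = 5 + a*(-1/3) = 5 - a/3)
U(q) = 3/q (U(q) = (3*(-1)**2)/q = (3*1)/q = 3/q)
(U(h(2, -3)) + 114)*N(-6) = (3/(-3) + 114)*(5 - 1/3*(-6)) = (3*(-1/3) + 114)*(5 + 2) = (-1 + 114)*7 = 113*7 = 791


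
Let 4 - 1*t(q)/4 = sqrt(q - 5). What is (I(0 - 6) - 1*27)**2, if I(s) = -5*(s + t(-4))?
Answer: 2329 - 9240*I ≈ 2329.0 - 9240.0*I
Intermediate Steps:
t(q) = 16 - 4*sqrt(-5 + q) (t(q) = 16 - 4*sqrt(q - 5) = 16 - 4*sqrt(-5 + q))
I(s) = -80 - 5*s + 60*I (I(s) = -5*(s + (16 - 4*sqrt(-5 - 4))) = -5*(s + (16 - 12*I)) = -5*(16 + s - 12*I) = -80 - 5*s + 60*I)
(I(0 - 6) - 1*27)**2 = ((-80 - 5*(0 - 6) + 60*I) - 1*27)**2 = ((-80 - 5*(-6) + 60*I) - 27)**2 = ((-80 + 30 + 60*I) - 27)**2 = ((-50 + 60*I) - 27)**2 = (-77 + 60*I)**2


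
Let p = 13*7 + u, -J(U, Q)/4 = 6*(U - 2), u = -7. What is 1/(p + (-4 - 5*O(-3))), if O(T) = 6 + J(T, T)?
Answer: -1/550 ≈ -0.0018182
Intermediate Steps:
J(U, Q) = 48 - 24*U (J(U, Q) = -24*(U - 2) = -24*(-2 + U) = -4*(-12 + 6*U) = 48 - 24*U)
O(T) = 54 - 24*T (O(T) = 6 + (48 - 24*T) = 54 - 24*T)
p = 84 (p = 13*7 - 7 = 91 - 7 = 84)
1/(p + (-4 - 5*O(-3))) = 1/(84 + (-4 - 5*(54 - 24*(-3)))) = 1/(84 + (-4 - 5*(54 + 72))) = 1/(84 + (-4 - 5*126)) = 1/(84 + (-4 - 630)) = 1/(84 - 634) = 1/(-550) = -1/550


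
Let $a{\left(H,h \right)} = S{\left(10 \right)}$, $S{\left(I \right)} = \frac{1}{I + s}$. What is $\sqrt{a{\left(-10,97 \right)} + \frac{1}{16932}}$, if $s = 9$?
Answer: $\frac{\sqrt{1363318077}}{160854} \approx 0.22954$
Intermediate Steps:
$S{\left(I \right)} = \frac{1}{9 + I}$ ($S{\left(I \right)} = \frac{1}{I + 9} = \frac{1}{9 + I}$)
$a{\left(H,h \right)} = \frac{1}{19}$ ($a{\left(H,h \right)} = \frac{1}{9 + 10} = \frac{1}{19}$)
$\sqrt{a{\left(-10,97 \right)} + \frac{1}{16932}} = \sqrt{\frac{1}{19} + \frac{1}{16932}} = \sqrt{\frac{16951}{321708}} = \frac{\sqrt{1363318077}}{160854}$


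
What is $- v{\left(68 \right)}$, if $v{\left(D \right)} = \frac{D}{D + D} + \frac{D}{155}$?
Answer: $- \frac{291}{310} \approx -0.93871$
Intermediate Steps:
$v{\left(D \right)} = \frac{1}{2} + \frac{D}{155}$ ($v{\left(D \right)} = \frac{D}{2 D} + D \frac{1}{155} = D \frac{1}{2 D} + \frac{D}{155} = \frac{1}{2} + \frac{D}{155}$)
$- v{\left(68 \right)} = - (\frac{1}{2} + \frac{1}{155} \cdot 68) = - (\frac{1}{2} + \frac{68}{155}) = \left(-1\right) \frac{291}{310} = - \frac{291}{310}$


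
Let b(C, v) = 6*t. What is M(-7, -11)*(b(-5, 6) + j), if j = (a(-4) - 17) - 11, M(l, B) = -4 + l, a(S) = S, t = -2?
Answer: 484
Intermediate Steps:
b(C, v) = -12 (b(C, v) = 6*(-2) = -12)
j = -32 (j = (-4 - 17) - 11 = -21 - 11 = -32)
M(-7, -11)*(b(-5, 6) + j) = (-4 - 7)*(-12 - 32) = -11*(-44) = 484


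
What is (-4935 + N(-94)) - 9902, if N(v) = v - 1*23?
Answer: -14954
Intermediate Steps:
N(v) = -23 + v (N(v) = v - 23 = -23 + v)
(-4935 + N(-94)) - 9902 = (-4935 + (-23 - 94)) - 9902 = (-4935 - 117) - 9902 = -5052 - 9902 = -14954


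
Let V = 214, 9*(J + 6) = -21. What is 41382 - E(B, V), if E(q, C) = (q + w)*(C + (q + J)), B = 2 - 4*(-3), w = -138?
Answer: 205862/3 ≈ 68621.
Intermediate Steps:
J = -25/3 (J = -6 + (⅑)*(-21) = -6 - 7/3 = -25/3 ≈ -8.3333)
B = 14 (B = 2 + 12 = 14)
E(q, C) = (-138 + q)*(-25/3 + C + q) (E(q, C) = (q - 138)*(C + (q - 25/3)) = (-138 + q)*(C + (-25/3 + q)) = (-138 + q)*(-25/3 + C + q))
41382 - E(B, V) = 41382 - (1150 + 14² - 138*214 - 439/3*14 + 214*14) = 41382 - (1150 + 196 - 29532 - 6146/3 + 2996) = 41382 - 1*(-81716/3) = 41382 + 81716/3 = 205862/3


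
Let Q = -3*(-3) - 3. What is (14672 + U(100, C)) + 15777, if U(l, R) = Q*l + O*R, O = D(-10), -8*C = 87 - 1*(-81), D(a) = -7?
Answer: 31196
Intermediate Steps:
C = -21 (C = -(87 - 1*(-81))/8 = -(87 + 81)/8 = -⅛*168 = -21)
Q = 6 (Q = 9 - 3 = 6)
O = -7
U(l, R) = -7*R + 6*l (U(l, R) = 6*l - 7*R = -7*R + 6*l)
(14672 + U(100, C)) + 15777 = (14672 + (-7*(-21) + 6*100)) + 15777 = (14672 + (147 + 600)) + 15777 = (14672 + 747) + 15777 = 15419 + 15777 = 31196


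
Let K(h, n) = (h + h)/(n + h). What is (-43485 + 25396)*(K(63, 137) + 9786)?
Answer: -17703035007/100 ≈ -1.7703e+8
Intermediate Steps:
K(h, n) = 2*h/(h + n) (K(h, n) = (2*h)/(h + n) = 2*h/(h + n))
(-43485 + 25396)*(K(63, 137) + 9786) = (-43485 + 25396)*(2*63/(63 + 137) + 9786) = -18089*(2*63/200 + 9786) = -18089*(2*63*(1/200) + 9786) = -18089*(63/100 + 9786) = -18089*978663/100 = -17703035007/100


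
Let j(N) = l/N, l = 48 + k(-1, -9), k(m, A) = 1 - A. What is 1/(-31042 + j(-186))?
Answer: -93/2886935 ≈ -3.2214e-5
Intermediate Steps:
l = 58 (l = 48 + (1 - 1*(-9)) = 48 + (1 + 9) = 48 + 10 = 58)
j(N) = 58/N
1/(-31042 + j(-186)) = 1/(-31042 + 58/(-186)) = 1/(-31042 + 58*(-1/186)) = 1/(-31042 - 29/93) = 1/(-2886935/93) = -93/2886935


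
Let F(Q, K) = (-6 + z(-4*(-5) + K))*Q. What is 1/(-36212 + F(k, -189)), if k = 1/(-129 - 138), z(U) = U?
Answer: -267/9668429 ≈ -2.7616e-5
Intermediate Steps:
k = -1/267 (k = 1/(-267) = -1/267 ≈ -0.0037453)
F(Q, K) = Q*(14 + K) (F(Q, K) = (-6 + (-4*(-5) + K))*Q = (-6 + (20 + K))*Q = (14 + K)*Q = Q*(14 + K))
1/(-36212 + F(k, -189)) = 1/(-36212 - (14 - 189)/267) = 1/(-36212 - 1/267*(-175)) = 1/(-36212 + 175/267) = 1/(-9668429/267) = -267/9668429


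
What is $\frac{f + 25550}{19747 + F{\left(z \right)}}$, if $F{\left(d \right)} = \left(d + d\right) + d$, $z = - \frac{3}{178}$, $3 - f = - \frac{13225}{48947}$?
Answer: $\frac{222634553048}{172046600279} \approx 1.294$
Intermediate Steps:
$f = \frac{160066}{48947}$ ($f = 3 - - \frac{13225}{48947} = 3 + \frac{13225}{48947} = \frac{160066}{48947} \approx 3.2702$)
$z = - \frac{3}{178}$ ($z = \left(-3\right) \frac{1}{178} = - \frac{3}{178} \approx -0.016854$)
$F{\left(d \right)} = 3 d$ ($F{\left(d \right)} = 2 d + d = 3 d$)
$\frac{f + 25550}{19747 + F{\left(z \right)}} = \frac{\frac{160066}{48947} + 25550}{19747 + 3 \left(- \frac{3}{178}\right)} = \frac{1250755916}{48947 \left(19747 - \frac{9}{178}\right)} = \frac{1250755916}{48947 \cdot \frac{3514957}{178}} = \frac{1250755916}{48947} \cdot \frac{178}{3514957} = \frac{222634553048}{172046600279}$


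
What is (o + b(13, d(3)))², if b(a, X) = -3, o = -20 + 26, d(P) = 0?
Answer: 9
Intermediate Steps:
o = 6
(o + b(13, d(3)))² = (6 - 3)² = 3² = 9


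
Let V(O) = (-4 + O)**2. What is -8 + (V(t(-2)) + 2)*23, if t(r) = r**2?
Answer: 38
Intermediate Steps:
-8 + (V(t(-2)) + 2)*23 = -8 + ((-4 + (-2)**2)**2 + 2)*23 = -8 + ((-4 + 4)**2 + 2)*23 = -8 + (0**2 + 2)*23 = -8 + (0 + 2)*23 = -8 + 2*23 = -8 + 46 = 38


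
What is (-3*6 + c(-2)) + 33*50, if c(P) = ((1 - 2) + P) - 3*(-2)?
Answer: 1635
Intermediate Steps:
c(P) = 5 + P (c(P) = (-1 + P) + 6 = 5 + P)
(-3*6 + c(-2)) + 33*50 = (-3*6 + (5 - 2)) + 33*50 = (-18 + 3) + 1650 = -15 + 1650 = 1635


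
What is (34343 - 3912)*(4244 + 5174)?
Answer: 286599158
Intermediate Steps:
(34343 - 3912)*(4244 + 5174) = 30431*9418 = 286599158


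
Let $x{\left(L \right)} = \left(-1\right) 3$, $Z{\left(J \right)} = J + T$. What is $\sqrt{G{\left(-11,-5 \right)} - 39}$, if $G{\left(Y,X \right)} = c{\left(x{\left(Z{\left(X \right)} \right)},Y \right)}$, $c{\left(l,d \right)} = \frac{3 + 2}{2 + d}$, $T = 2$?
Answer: $\frac{2 i \sqrt{89}}{3} \approx 6.2893 i$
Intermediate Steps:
$Z{\left(J \right)} = 2 + J$ ($Z{\left(J \right)} = J + 2 = 2 + J$)
$x{\left(L \right)} = -3$
$c{\left(l,d \right)} = \frac{5}{2 + d}$
$G{\left(Y,X \right)} = \frac{5}{2 + Y}$
$\sqrt{G{\left(-11,-5 \right)} - 39} = \sqrt{\frac{5}{2 - 11} - 39} = \sqrt{\frac{5}{-9} - 39} = \sqrt{5 \left(- \frac{1}{9}\right) - 39} = \sqrt{- \frac{5}{9} - 39} = \sqrt{- \frac{356}{9}} = \frac{2 i \sqrt{89}}{3}$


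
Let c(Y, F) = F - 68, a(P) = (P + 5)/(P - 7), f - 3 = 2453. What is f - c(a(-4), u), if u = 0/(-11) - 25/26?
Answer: 65649/26 ≈ 2525.0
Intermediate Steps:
f = 2456 (f = 3 + 2453 = 2456)
u = -25/26 (u = 0*(-1/11) - 25*1/26 = 0 - 25/26 = -25/26 ≈ -0.96154)
a(P) = (5 + P)/(-7 + P)
c(Y, F) = -68 + F
f - c(a(-4), u) = 2456 - (-68 - 25/26) = 2456 - 1*(-1793/26) = 2456 + 1793/26 = 65649/26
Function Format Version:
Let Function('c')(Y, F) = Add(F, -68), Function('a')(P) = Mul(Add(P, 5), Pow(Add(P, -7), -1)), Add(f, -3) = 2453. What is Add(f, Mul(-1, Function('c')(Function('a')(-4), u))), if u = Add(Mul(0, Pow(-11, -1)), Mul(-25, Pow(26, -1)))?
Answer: Rational(65649, 26) ≈ 2525.0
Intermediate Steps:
f = 2456 (f = Add(3, 2453) = 2456)
u = Rational(-25, 26) (u = Add(Mul(0, Rational(-1, 11)), Mul(-25, Rational(1, 26))) = Add(0, Rational(-25, 26)) = Rational(-25, 26) ≈ -0.96154)
Function('a')(P) = Mul(Pow(Add(-7, P), -1), Add(5, P)) (Function('a')(P) = Mul(Add(5, P), Pow(Add(-7, P), -1)) = Mul(Pow(Add(-7, P), -1), Add(5, P)))
Function('c')(Y, F) = Add(-68, F)
Add(f, Mul(-1, Function('c')(Function('a')(-4), u))) = Add(2456, Mul(-1, Add(-68, Rational(-25, 26)))) = Add(2456, Mul(-1, Rational(-1793, 26))) = Add(2456, Rational(1793, 26)) = Rational(65649, 26)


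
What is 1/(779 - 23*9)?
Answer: 1/572 ≈ 0.0017483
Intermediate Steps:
1/(779 - 23*9) = 1/(779 - 207) = 1/572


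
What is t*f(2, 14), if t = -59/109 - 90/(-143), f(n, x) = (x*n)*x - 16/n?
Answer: 527232/15587 ≈ 33.825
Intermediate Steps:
f(n, x) = -16/n + n*x² (f(n, x) = (n*x)*x - 16/n = n*x² - 16/n = -16/n + n*x²)
t = 1373/15587 (t = -59*1/109 - 90*(-1/143) = -59/109 + 90/143 = 1373/15587 ≈ 0.088086)
t*f(2, 14) = 1373*(-16/2 + 2*14²)/15587 = 1373*(-16*½ + 2*196)/15587 = 1373*(-8 + 392)/15587 = (1373/15587)*384 = 527232/15587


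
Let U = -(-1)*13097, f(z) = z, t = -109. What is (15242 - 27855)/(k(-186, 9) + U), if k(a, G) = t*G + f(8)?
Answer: -12613/12124 ≈ -1.0403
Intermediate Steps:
k(a, G) = 8 - 109*G (k(a, G) = -109*G + 8 = 8 - 109*G)
U = 13097 (U = -1*(-13097) = 13097)
(15242 - 27855)/(k(-186, 9) + U) = (15242 - 27855)/((8 - 109*9) + 13097) = -12613/((8 - 981) + 13097) = -12613/(-973 + 13097) = -12613/12124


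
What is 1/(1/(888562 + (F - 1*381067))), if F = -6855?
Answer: 500640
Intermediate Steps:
1/(1/(888562 + (F - 1*381067))) = 1/(1/(888562 + (-6855 - 1*381067))) = 1/(1/(888562 + (-6855 - 381067))) = 1/(1/(888562 - 387922)) = 1/(1/500640) = 500640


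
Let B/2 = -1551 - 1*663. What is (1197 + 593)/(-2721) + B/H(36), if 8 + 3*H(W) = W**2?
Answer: -9612821/876162 ≈ -10.972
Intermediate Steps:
H(W) = -8/3 + W**2/3
B = -4428 (B = 2*(-1551 - 1*663) = 2*(-1551 - 663) = 2*(-2214) = -4428)
(1197 + 593)/(-2721) + B/H(36) = (1197 + 593)/(-2721) - 4428/(-8/3 + (1/3)*36**2) = 1790*(-1/2721) - 4428/(-8/3 + (1/3)*1296) = -1790/2721 - 4428/(-8/3 + 432) = -1790/2721 - 4428/1288/3 = -1790/2721 - 4428*3/1288 = -1790/2721 - 3321/322 = -9612821/876162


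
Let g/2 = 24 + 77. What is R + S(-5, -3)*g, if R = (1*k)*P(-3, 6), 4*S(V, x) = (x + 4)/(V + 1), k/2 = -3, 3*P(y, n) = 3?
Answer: -149/8 ≈ -18.625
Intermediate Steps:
P(y, n) = 1 (P(y, n) = (⅓)*3 = 1)
k = -6 (k = 2*(-3) = -6)
S(V, x) = (4 + x)/(4*(1 + V)) (S(V, x) = ((x + 4)/(V + 1))/4 = ((4 + x)/(1 + V))/4 = (4 + x)/(4*(1 + V)))
g = 202 (g = 2*(24 + 77) = 2*101 = 202)
R = -6 (R = (1*(-6))*1 = -6*1 = -6)
R + S(-5, -3)*g = -6 + ((4 - 3)/(4*(1 - 5)))*202 = -6 + ((¼)*1/(-4))*202 = -6 + ((¼)*(-¼)*1)*202 = -6 - 1/16*202 = -6 - 101/8 = -149/8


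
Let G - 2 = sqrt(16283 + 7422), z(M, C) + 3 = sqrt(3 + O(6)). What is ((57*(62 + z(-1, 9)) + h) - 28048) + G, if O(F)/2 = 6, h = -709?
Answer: -25392 + sqrt(23705) + 57*sqrt(15) ≈ -25017.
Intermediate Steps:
O(F) = 12 (O(F) = 2*6 = 12)
z(M, C) = -3 + sqrt(15) (z(M, C) = -3 + sqrt(3 + 12) = -3 + sqrt(15))
G = 2 + sqrt(23705) (G = 2 + sqrt(16283 + 7422) = 2 + sqrt(23705) ≈ 155.96)
((57*(62 + z(-1, 9)) + h) - 28048) + G = ((57*(62 + (-3 + sqrt(15))) - 709) - 28048) + (2 + sqrt(23705)) = ((57*(59 + sqrt(15)) - 709) - 28048) + (2 + sqrt(23705)) = (((3363 + 57*sqrt(15)) - 709) - 28048) + (2 + sqrt(23705)) = ((2654 + 57*sqrt(15)) - 28048) + (2 + sqrt(23705)) = (-25394 + 57*sqrt(15)) + (2 + sqrt(23705)) = -25392 + sqrt(23705) + 57*sqrt(15)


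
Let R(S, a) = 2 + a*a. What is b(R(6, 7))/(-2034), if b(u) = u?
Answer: -17/678 ≈ -0.025074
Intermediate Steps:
R(S, a) = 2 + a²
b(R(6, 7))/(-2034) = (2 + 7²)/(-2034) = (2 + 49)*(-1/2034) = 51*(-1/2034) = -17/678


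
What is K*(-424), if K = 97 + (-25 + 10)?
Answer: -34768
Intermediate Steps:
K = 82 (K = 97 - 15 = 82)
K*(-424) = 82*(-424) = -34768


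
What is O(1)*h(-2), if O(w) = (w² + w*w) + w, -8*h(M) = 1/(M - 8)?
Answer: 3/80 ≈ 0.037500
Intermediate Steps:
h(M) = -1/(8*(-8 + M)) (h(M) = -1/(8*(M - 8)) = -1/(8*(-8 + M)))
O(w) = w + 2*w² (O(w) = (w² + w²) + w = 2*w² + w = w + 2*w²)
O(1)*h(-2) = (1*(1 + 2*1))*(-1/(-64 + 8*(-2))) = (1*(1 + 2))*(-1/(-64 - 16)) = (1*3)*(-1/(-80)) = 3*(-1*(-1/80)) = 3*(1/80) = 3/80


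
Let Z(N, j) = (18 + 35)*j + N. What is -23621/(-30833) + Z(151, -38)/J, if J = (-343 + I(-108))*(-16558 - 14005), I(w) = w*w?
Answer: 8173011382862/10668332791259 ≈ 0.76610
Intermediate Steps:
I(w) = w²
J = -346003723 (J = (-343 + (-108)²)*(-16558 - 14005) = (-343 + 11664)*(-30563) = 11321*(-30563) = -346003723)
Z(N, j) = N + 53*j (Z(N, j) = 53*j + N = N + 53*j)
-23621/(-30833) + Z(151, -38)/J = -23621/(-30833) + (151 + 53*(-38))/(-346003723) = -23621*(-1/30833) + (151 - 2014)*(-1/346003723) = 23621/30833 - 1863*(-1/346003723) = 23621/30833 + 1863/346003723 = 8173011382862/10668332791259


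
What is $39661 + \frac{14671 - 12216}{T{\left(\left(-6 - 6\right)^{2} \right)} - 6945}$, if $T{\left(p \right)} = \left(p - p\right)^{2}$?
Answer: $\frac{55088638}{1389} \approx 39661.0$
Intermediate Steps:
$T{\left(p \right)} = 0$ ($T{\left(p \right)} = 0^{2} = 0$)
$39661 + \frac{14671 - 12216}{T{\left(\left(-6 - 6\right)^{2} \right)} - 6945} = 39661 + \frac{14671 - 12216}{0 - 6945} = 39661 + \frac{14671 - 12216}{-6945} = 39661 + \left(14671 - 12216\right) \left(- \frac{1}{6945}\right) = 39661 + 2455 \left(- \frac{1}{6945}\right) = 39661 - \frac{491}{1389} = \frac{55088638}{1389}$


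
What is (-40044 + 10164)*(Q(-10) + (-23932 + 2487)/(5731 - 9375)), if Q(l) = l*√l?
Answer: -160194150/911 + 298800*I*√10 ≈ -1.7584e+5 + 9.4489e+5*I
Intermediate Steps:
Q(l) = l^(3/2)
(-40044 + 10164)*(Q(-10) + (-23932 + 2487)/(5731 - 9375)) = (-40044 + 10164)*((-10)^(3/2) + (-23932 + 2487)/(5731 - 9375)) = -29880*(-10*I*√10 - 21445/(-3644)) = -29880*(-10*I*√10 - 21445*(-1/3644)) = -29880*(-10*I*√10 + 21445/3644) = -29880*(21445/3644 - 10*I*√10) = -160194150/911 + 298800*I*√10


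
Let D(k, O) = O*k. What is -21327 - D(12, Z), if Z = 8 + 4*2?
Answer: -21519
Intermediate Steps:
Z = 16 (Z = 8 + 8 = 16)
-21327 - D(12, Z) = -21327 - 16*12 = -21327 - 1*192 = -21327 - 192 = -21519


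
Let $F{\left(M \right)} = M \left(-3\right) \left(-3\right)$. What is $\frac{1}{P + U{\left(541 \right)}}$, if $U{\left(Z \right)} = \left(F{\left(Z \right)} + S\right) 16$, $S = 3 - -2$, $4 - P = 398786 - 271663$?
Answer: $- \frac{1}{49135} \approx -2.0352 \cdot 10^{-5}$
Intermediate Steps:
$P = -127119$ ($P = 4 - \left(398786 - 271663\right) = 4 - 127123 = -127119$)
$S = 5$ ($S = 3 + 2 = 5$)
$F{\left(M \right)} = 9 M$ ($F{\left(M \right)} = - 3 M \left(-3\right) = 9 M$)
$U{\left(Z \right)} = 80 + 144 Z$ ($U{\left(Z \right)} = \left(9 Z + 5\right) 16 = \left(5 + 9 Z\right) 16 = 80 + 144 Z$)
$\frac{1}{P + U{\left(541 \right)}} = \frac{1}{-127119 + \left(80 + 144 \cdot 541\right)} = \frac{1}{-127119 + \left(80 + 77904\right)} = \frac{1}{-127119 + 77984} = \frac{1}{-49135} = - \frac{1}{49135}$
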